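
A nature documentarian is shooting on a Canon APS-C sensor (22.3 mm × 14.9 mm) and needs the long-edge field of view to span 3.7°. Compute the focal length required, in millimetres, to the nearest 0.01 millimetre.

345.20 mm

From α = 2·arctan(w/2f) we get f = w / (2·tan(α/2)).
With w = 22.3 mm and α/2 = 1.85°, tan(α/2) ≈ 0.03230, so f ≈ 22.3 / 0.06460 ≈ 345.2032 mm.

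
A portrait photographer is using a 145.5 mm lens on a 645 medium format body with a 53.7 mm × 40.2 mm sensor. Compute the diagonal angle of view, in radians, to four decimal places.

0.4531 rad

Sensor diagonal = √(53.7² + 40.2²) = √4499.7300 ≈ 67.0800 mm.
Angle of view α = 2·arctan(d/2f) with d = 67.0800 mm and f = 145.5 mm.
d/2f = 0.23052; arctan(0.23052) ≈ 0.2266 rad, so α ≈ 0.4531 rad.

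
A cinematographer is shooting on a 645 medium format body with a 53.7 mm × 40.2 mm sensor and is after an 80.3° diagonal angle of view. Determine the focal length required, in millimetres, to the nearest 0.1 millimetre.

Sensor diagonal = √(53.7² + 40.2²) = √4499.7300 ≈ 67.0800 mm.
From α = 2·arctan(d/2f) we get f = d / (2·tan(α/2)).
With d = 67.0800 mm and α/2 = 40.15°, tan(α/2) ≈ 0.84357, so f ≈ 67.0800 / 1.68714 ≈ 39.7596 mm.

39.8 mm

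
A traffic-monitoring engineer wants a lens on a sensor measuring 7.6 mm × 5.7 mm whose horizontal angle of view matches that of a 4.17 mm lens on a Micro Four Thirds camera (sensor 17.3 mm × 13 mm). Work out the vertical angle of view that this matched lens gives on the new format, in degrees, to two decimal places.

Equal horizontal AOV ⇒ f₂ = f₁ · 7.6/17.3 = 4.17 × 0.43931 ≈ 1.8319 mm.
Vertical AOV on the new format = 2·arctan(5.7 / (2 × 1.8319)) = 2·arctan(1.55576) ≈ 114.5362°.

114.54°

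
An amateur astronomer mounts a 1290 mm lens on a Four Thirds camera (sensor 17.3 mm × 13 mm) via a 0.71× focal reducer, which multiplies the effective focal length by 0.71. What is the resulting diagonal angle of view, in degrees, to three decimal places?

Effective focal length f = 1290 × 0.71 = 915.9 mm.
Sensor diagonal = √(17.3² + 13²) = √468.2900 ≈ 21.6400 mm.
α = 2·arctan(21.640 / (2 × 915.9)) = 2·arctan(0.01181) ≈ 1.3537°.

1.354°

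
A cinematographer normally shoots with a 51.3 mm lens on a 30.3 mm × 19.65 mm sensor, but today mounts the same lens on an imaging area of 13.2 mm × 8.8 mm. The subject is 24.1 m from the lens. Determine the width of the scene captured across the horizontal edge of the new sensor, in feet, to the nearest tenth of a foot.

The focal length stays 51.3 mm; the relevant sensor dimension is now w = 13.2 mm. Object distance dₒ = 24.1 m = 24100 mm.
Thin-lens field width W = w·(dₒ − f)/f = 13.2 × (24100 − 51.3)/51.3 ≈ 6187.970 mm = 6187.970/304.8 ft = 20.3017 ft.

20.3 ft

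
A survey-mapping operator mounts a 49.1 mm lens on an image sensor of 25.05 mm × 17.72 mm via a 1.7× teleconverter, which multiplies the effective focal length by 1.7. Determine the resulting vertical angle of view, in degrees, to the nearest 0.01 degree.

Effective focal length f = 49.1 × 1.7 = 83.47 mm.
α = 2·arctan(17.72 / (2 × 83.47)) = 2·arctan(0.10615) ≈ 12.1181°.

12.12°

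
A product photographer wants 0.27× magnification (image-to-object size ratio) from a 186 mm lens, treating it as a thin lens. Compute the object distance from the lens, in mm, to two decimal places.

With m = dᵢ/dₒ and 1/f = 1/dₒ + 1/dᵢ, substituting dᵢ = m·dₒ gives 1/f = (1 + 1/m)/dₒ, hence dₒ = f·(1 + 1/m).
dₒ = 186 × (1 + 1/0.27) = 186 × 4.70370 ≈ 874.889 mm.

874.89 mm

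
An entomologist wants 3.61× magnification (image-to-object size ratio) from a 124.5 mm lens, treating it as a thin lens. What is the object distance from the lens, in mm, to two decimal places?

With m = dᵢ/dₒ and 1/f = 1/dₒ + 1/dᵢ, substituting dᵢ = m·dₒ gives 1/f = (1 + 1/m)/dₒ, hence dₒ = f·(1 + 1/m).
dₒ = 124.5 × (1 + 1/3.61) = 124.5 × 1.27701 ≈ 158.988 mm.

158.99 mm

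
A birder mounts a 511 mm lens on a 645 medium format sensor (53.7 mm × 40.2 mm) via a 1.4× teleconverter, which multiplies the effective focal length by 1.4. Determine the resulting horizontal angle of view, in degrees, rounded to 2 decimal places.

Effective focal length f = 511 × 1.4 = 715.4 mm.
α = 2·arctan(53.7 / (2 × 715.4)) = 2·arctan(0.03753) ≈ 4.2988°.

4.30°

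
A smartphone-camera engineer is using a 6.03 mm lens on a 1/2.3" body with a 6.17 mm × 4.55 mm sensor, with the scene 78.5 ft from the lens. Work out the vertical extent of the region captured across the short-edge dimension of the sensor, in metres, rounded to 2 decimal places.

18.05 m

dₒ: 78.5 ft × 304.8 mm/ft = 23926.80 mm.
Similar triangles through the lens centre give W/dₒ = h/dᵢ; with 1/f = 1/dₒ + 1/dᵢ this gives W = h·(dₒ − f)/f.
W = 4.55 mm × (23926.8 − 6.03) / 6.03 = 4.55 × 3966.9601 ≈ 18049.668 mm = 18.0497 m.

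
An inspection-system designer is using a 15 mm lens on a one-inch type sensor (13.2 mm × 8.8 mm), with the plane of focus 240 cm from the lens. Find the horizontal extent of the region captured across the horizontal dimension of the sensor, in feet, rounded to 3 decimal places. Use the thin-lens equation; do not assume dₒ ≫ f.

dₒ: 240 cm = 2400 mm.
Similar triangles through the lens centre give W/dₒ = w/dᵢ; with 1/f = 1/dₒ + 1/dᵢ this gives W = w·(dₒ − f)/f.
W = 13.2 mm × (2400 − 15) / 15 = 13.2 × 159.0000 ≈ 2098.800 mm = 2098.800/304.8 ft = 6.88583 ft.

6.886 ft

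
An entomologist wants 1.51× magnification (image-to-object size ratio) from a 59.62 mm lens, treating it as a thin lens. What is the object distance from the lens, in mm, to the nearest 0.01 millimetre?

With m = dᵢ/dₒ and 1/f = 1/dₒ + 1/dᵢ, substituting dᵢ = m·dₒ gives 1/f = (1 + 1/m)/dₒ, hence dₒ = f·(1 + 1/m).
dₒ = 59.62 × (1 + 1/1.51) = 59.62 × 1.66225 ≈ 99.103 mm.

99.10 mm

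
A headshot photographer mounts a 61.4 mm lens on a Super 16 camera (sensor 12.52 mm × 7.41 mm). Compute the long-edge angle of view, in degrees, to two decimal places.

11.64°

Angle of view α = 2·arctan(w/2f) with w = 12.52 mm and f = 61.4 mm.
w/2f = 0.10195; arctan(0.10195) ≈ 5.8214°, so α ≈ 11.6429°.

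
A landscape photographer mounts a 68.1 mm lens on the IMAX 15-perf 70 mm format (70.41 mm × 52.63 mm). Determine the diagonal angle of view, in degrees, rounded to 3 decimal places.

Sensor diagonal = √(70.41² + 52.63²) = √7727.4850 ≈ 87.9061 mm.
Angle of view α = 2·arctan(d/2f) with d = 87.9061 mm and f = 68.1 mm.
d/2f = 0.64542; arctan(0.64542) ≈ 32.8390°, so α ≈ 65.6780°.

65.678°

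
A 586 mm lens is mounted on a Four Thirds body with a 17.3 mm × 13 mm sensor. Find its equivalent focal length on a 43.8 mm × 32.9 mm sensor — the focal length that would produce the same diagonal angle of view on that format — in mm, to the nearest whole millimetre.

Sensor diagonal = √(17.3² + 13²) = √468.2900 ≈ 21.6400 mm.
Sensor diagonal = √(43.8² + 32.9²) = √3000.8500 ≈ 54.7800 mm.
Equal angle of view means equal diagonal/f ratio, so f₂ = f₁ · (diagonal₂/diagonal₁) = 586 × 54.7800/21.6400.
f₂ = 586 × 2.53142 ≈ 1483.414 mm.

1483 mm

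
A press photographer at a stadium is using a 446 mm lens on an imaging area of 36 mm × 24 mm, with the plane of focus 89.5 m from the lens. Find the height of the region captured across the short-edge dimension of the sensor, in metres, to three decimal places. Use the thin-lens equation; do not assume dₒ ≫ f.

dₒ: 89.5 m = 89500 mm.
Similar triangles through the lens centre give W/dₒ = h/dᵢ; with 1/f = 1/dₒ + 1/dᵢ this gives W = h·(dₒ − f)/f.
W = 24 mm × (89500 − 446) / 446 = 24 × 199.6726 ≈ 4792.143 mm = 4.79214 m.

4.792 m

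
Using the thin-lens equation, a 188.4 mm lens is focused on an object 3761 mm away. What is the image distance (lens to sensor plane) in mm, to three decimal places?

198.335 mm

1/dᵢ = 1/f − 1/dₒ = 1/188.4 − 1/3761 = 0.0050420 mm⁻¹.
dᵢ = 1/0.0050420 ≈ 198.3352 mm.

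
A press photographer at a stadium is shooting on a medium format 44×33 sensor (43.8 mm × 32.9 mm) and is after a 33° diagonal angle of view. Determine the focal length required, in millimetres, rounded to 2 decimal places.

Sensor diagonal = √(43.8² + 32.9²) = √3000.8500 ≈ 54.7800 mm.
From α = 2·arctan(d/2f) we get f = d / (2·tan(α/2)).
With d = 54.7800 mm and α/2 = 16.5°, tan(α/2) ≈ 0.29621, so f ≈ 54.7800 / 0.59243 ≈ 92.4671 mm.

92.47 mm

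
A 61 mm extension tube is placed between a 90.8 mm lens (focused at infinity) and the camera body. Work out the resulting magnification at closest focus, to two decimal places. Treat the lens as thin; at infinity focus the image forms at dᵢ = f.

The tube moves the image plane from f to f + e, so dᵢ = 90.8 + 61 = 151.8 mm. Focus is achieved when 1/f = 1/dₒ + 1/dᵢ, giving dₒ = 1/(1/f − 1/(f+e)).
Magnification m = dᵢ/dₒ = (f+e)·(1/f − 1/(f+e)) = e/f = 61/90.8 ≈ 0.6718.

0.67×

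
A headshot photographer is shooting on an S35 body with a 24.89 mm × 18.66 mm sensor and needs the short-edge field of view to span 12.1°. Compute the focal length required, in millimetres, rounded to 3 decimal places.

From α = 2·arctan(h/2f) we get f = h / (2·tan(α/2)).
With h = 18.66 mm and α/2 = 6.05°, tan(α/2) ≈ 0.10599, so f ≈ 18.66 / 0.21197 ≈ 88.0300 mm.

88.030 mm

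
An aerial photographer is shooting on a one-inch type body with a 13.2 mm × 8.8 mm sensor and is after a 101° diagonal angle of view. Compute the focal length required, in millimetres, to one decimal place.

Sensor diagonal = √(13.2² + 8.8²) = √251.6800 ≈ 15.8644 mm.
From α = 2·arctan(d/2f) we get f = d / (2·tan(α/2)).
With d = 15.8644 mm and α/2 = 50.5°, tan(α/2) ≈ 1.21310, so f ≈ 15.8644 / 2.42619 ≈ 6.5388 mm.

6.5 mm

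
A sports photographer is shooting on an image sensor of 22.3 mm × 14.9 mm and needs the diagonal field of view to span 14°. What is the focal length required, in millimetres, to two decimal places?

109.21 mm

Sensor diagonal = √(22.3² + 14.9²) = √719.3000 ≈ 26.8198 mm.
From α = 2·arctan(d/2f) we get f = d / (2·tan(α/2)).
With d = 26.8198 mm and α/2 = 7°, tan(α/2) ≈ 0.12278, so f ≈ 26.8198 / 0.24557 ≈ 109.2147 mm.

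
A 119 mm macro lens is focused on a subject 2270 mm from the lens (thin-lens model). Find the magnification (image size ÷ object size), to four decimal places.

0.0553×

Thin lens: 1/f = 1/dₒ + 1/dᵢ → 1/dᵢ = 1/119 − 1/2270 = 0.0079628 mm⁻¹, so dᵢ ≈ 125.5834 mm.
Magnification m = dᵢ/dₒ = 125.5834/2270 ≈ 0.05532.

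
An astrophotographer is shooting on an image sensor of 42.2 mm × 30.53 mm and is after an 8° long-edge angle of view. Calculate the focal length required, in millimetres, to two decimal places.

From α = 2·arctan(w/2f) we get f = w / (2·tan(α/2)).
With w = 42.2 mm and α/2 = 4°, tan(α/2) ≈ 0.06993, so f ≈ 42.2 / 0.13985 ≈ 301.7441 mm.

301.74 mm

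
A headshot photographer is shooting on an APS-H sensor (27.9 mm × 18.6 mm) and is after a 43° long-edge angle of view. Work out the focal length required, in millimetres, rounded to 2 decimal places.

35.41 mm

From α = 2·arctan(w/2f) we get f = w / (2·tan(α/2)).
With w = 27.9 mm and α/2 = 21.5°, tan(α/2) ≈ 0.39391, so f ≈ 27.9 / 0.78782 ≈ 35.4141 mm.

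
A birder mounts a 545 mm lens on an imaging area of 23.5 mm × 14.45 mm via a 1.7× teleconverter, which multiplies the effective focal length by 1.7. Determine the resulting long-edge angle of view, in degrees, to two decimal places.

1.45°

Effective focal length f = 545 × 1.7 = 926.5 mm.
α = 2·arctan(23.5 / (2 × 926.5)) = 2·arctan(0.01268) ≈ 1.4532°.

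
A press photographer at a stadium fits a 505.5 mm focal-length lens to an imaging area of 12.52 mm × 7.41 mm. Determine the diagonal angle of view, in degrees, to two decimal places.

1.65°

Sensor diagonal = √(12.52² + 7.41²) = √211.6585 ≈ 14.5485 mm.
Angle of view α = 2·arctan(d/2f) with d = 14.5485 mm and f = 505.5 mm.
d/2f = 0.01439; arctan(0.01439) ≈ 0.8244°, so α ≈ 1.6489°.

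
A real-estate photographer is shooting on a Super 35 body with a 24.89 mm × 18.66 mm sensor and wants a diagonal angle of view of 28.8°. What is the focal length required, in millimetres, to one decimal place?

60.6 mm

Sensor diagonal = √(24.89² + 18.66²) = √967.7077 ≈ 31.1080 mm.
From α = 2·arctan(d/2f) we get f = d / (2·tan(α/2)).
With d = 31.1080 mm and α/2 = 14.4°, tan(α/2) ≈ 0.25676, so f ≈ 31.1080 / 0.51351 ≈ 60.5788 mm.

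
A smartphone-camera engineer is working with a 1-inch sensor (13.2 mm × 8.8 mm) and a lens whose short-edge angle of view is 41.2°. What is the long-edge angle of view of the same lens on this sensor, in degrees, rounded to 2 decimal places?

From the short-edge AOV: f = 8.8 / (2·tan(20.6°)) = 8.8 / 0.75175 ≈ 11.7060 mm.
Long-edge AOV = 2·arctan(13.2 / (2 × 11.7060)) = 2·arctan(0.56381) ≈ 58.8297°.

58.83°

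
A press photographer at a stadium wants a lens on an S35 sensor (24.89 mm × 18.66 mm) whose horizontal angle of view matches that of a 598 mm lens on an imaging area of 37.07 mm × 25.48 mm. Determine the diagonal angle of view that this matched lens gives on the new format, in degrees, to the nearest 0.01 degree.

Equal horizontal AOV ⇒ f₂ = f₁ · 24.89/37.07 = 598 × 0.67143 ≈ 401.5166 mm.
Sensor diagonal = √(24.89² + 18.66²) = √967.7077 ≈ 31.1080 mm.
Diagonal AOV on the new format = 2·arctan(31.1080 / (2 × 401.5166)) = 2·arctan(0.03874) ≈ 4.4368°.

4.44°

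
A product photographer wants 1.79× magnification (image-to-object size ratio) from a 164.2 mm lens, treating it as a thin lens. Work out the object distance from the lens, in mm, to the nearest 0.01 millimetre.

255.93 mm

With m = dᵢ/dₒ and 1/f = 1/dₒ + 1/dᵢ, substituting dᵢ = m·dₒ gives 1/f = (1 + 1/m)/dₒ, hence dₒ = f·(1 + 1/m).
dₒ = 164.2 × (1 + 1/1.79) = 164.2 × 1.55866 ≈ 255.932 mm.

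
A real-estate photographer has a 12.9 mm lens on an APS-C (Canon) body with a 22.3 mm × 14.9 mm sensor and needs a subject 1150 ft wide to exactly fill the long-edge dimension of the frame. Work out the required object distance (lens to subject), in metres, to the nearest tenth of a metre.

W: 1150 ft × 304.8 mm/ft = 350519.99 mm.
Magnification m = w/W = dᵢ/dₒ; combined with 1/f = 1/dₒ + 1/dᵢ this gives dₒ = f·(1 + W/w).
dₒ = 12.9 mm × (1 + 350520/22.3) = 12.9 × 15719.3851 ≈ 202780.068 mm = 202.78 m.

202.8 m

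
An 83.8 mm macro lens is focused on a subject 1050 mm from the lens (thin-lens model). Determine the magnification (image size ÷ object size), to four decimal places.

0.0867×

Thin lens: 1/f = 1/dₒ + 1/dᵢ → 1/dᵢ = 1/83.8 − 1/1050 = 0.0109808 mm⁻¹, so dᵢ ≈ 91.0681 mm.
Magnification m = dᵢ/dₒ = 91.0681/1050 ≈ 0.08673.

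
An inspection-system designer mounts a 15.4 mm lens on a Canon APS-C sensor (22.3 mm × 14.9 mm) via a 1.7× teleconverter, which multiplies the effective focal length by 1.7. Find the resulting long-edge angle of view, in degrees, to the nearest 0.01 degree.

46.14°

Effective focal length f = 15.4 × 1.7 = 26.18 mm.
α = 2·arctan(22.3 / (2 × 26.18)) = 2·arctan(0.42590) ≈ 46.1381°.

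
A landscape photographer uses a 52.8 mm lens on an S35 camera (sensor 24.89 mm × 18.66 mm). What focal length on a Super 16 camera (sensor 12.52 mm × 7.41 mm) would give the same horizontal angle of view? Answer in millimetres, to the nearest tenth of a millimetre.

26.6 mm

Equal angle of view means equal width/f ratio, so f₂ = f₁ · (width₂/width₁) = 52.8 × 12.52/24.89.
f₂ = 52.8 × 0.50301 ≈ 26.559 mm.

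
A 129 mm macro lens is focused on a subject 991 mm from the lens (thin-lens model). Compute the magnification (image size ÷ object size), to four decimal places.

Thin lens: 1/f = 1/dₒ + 1/dᵢ → 1/dᵢ = 1/129 − 1/991 = 0.0067429 mm⁻¹, so dᵢ ≈ 148.3051 mm.
Magnification m = dᵢ/dₒ = 148.3051/991 ≈ 0.14965.

0.1497×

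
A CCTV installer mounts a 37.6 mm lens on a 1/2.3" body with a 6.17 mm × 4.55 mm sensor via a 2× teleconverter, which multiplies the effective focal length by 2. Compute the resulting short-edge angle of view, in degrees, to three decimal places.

Effective focal length f = 37.6 × 2 = 75.2 mm.
α = 2·arctan(4.55 / (2 × 75.2)) = 2·arctan(0.03025) ≈ 3.4656°.

3.466°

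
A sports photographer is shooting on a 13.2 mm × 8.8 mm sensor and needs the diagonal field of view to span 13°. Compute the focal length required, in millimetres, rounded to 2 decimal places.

Sensor diagonal = √(13.2² + 8.8²) = √251.6800 ≈ 15.8644 mm.
From α = 2·arctan(d/2f) we get f = d / (2·tan(α/2)).
With d = 15.8644 mm and α/2 = 6.5°, tan(α/2) ≈ 0.11394, so f ≈ 15.8644 / 0.22787 ≈ 69.6201 mm.

69.62 mm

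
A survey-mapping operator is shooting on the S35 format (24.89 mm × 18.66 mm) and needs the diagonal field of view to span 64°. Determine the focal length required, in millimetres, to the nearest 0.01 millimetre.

24.89 mm

Sensor diagonal = √(24.89² + 18.66²) = √967.7077 ≈ 31.1080 mm.
From α = 2·arctan(d/2f) we get f = d / (2·tan(α/2)).
With d = 31.1080 mm and α/2 = 32°, tan(α/2) ≈ 0.62487, so f ≈ 31.1080 / 1.24974 ≈ 24.8916 mm.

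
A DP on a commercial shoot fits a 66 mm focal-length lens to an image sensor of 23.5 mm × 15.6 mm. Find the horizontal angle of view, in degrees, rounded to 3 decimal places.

20.189°

Angle of view α = 2·arctan(w/2f) with w = 23.5 mm and f = 66 mm.
w/2f = 0.17803; arctan(0.17803) ≈ 10.0946°, so α ≈ 20.1892°.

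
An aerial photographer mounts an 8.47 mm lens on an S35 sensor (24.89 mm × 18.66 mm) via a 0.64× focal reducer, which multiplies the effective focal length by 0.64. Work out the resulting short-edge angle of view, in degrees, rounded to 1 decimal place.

119.7°

Effective focal length f = 8.47 × 0.64 = 5.4208 mm.
α = 2·arctan(18.66 / (2 × 5.4208)) = 2·arctan(1.72115) ≈ 119.6862°.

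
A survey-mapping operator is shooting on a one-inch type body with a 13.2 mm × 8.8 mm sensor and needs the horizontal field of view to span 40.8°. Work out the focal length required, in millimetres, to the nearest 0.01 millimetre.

17.75 mm

From α = 2·arctan(w/2f) we get f = w / (2·tan(α/2)).
With w = 13.2 mm and α/2 = 20.4°, tan(α/2) ≈ 0.37190, so f ≈ 13.2 / 0.74379 ≈ 17.7469 mm.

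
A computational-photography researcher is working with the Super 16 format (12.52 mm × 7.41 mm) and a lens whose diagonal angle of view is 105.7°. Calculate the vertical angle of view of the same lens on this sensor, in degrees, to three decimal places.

Sensor diagonal = √(12.52² + 7.41²) = √211.6585 ≈ 14.5485 mm.
From the diagonal AOV: f = 14.5485 / (2·tan(52.85°)) = 14.5485 / 2.63968 ≈ 5.5115 mm.
Vertical AOV = 2·arctan(7.41 / (2 × 5.5115)) = 2·arctan(0.67224) ≈ 67.8209°.

67.821°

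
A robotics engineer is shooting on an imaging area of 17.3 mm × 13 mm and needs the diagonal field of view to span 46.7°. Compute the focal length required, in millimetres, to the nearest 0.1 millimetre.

25.1 mm

Sensor diagonal = √(17.3² + 13²) = √468.2900 ≈ 21.6400 mm.
From α = 2·arctan(d/2f) we get f = d / (2·tan(α/2)).
With d = 21.6400 mm and α/2 = 23.35°, tan(α/2) ≈ 0.43170, so f ≈ 21.6400 / 0.86341 ≈ 25.0635 mm.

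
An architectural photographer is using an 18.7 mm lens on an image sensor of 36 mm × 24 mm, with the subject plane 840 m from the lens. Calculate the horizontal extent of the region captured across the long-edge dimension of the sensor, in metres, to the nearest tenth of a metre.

1617.1 m

dₒ: 840 m = 840000 mm.
Similar triangles through the lens centre give W/dₒ = w/dᵢ; with 1/f = 1/dₒ + 1/dᵢ this gives W = w·(dₒ − f)/f.
W = 36 mm × (840000 − 18.7) / 18.7 = 36 × 44918.7861 ≈ 1617076.299 mm = 1617.08 m.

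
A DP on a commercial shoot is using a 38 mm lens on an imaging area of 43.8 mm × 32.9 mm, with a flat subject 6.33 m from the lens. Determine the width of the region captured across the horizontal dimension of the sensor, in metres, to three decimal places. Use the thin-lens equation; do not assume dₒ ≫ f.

dₒ: 6.33 m = 6330 mm.
Similar triangles through the lens centre give W/dₒ = w/dᵢ; with 1/f = 1/dₒ + 1/dᵢ this gives W = w·(dₒ − f)/f.
W = 43.8 mm × (6330 − 38) / 38 = 43.8 × 165.5789 ≈ 7252.358 mm = 7.25236 m.

7.252 m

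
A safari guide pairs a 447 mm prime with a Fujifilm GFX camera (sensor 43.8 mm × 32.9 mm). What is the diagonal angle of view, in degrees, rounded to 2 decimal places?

7.01°

Sensor diagonal = √(43.8² + 32.9²) = √3000.8500 ≈ 54.7800 mm.
Angle of view α = 2·arctan(d/2f) with d = 54.7800 mm and f = 447 mm.
d/2f = 0.06128; arctan(0.06128) ≈ 3.5064°, so α ≈ 7.0129°.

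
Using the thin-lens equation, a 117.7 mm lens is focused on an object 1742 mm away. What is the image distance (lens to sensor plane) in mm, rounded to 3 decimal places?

1/dᵢ = 1/f − 1/dₒ = 1/117.7 − 1/1742 = 0.0079221 mm⁻¹.
dᵢ = 1/0.0079221 ≈ 126.2288 mm.

126.229 mm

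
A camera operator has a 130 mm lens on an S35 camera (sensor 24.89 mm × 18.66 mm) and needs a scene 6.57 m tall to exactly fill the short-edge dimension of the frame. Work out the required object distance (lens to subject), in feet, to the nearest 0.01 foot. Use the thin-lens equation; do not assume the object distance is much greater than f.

150.60 ft

W: 6.57 m = 6570 mm.
Magnification m = h/W = dᵢ/dₒ; combined with 1/f = 1/dₒ + 1/dᵢ this gives dₒ = f·(1 + W/h).
dₒ = 130 mm × (1 + 6570/18.66) = 130 × 353.0900 ≈ 45901.704 mm = 45901.704/304.8 ft = 150.596 ft.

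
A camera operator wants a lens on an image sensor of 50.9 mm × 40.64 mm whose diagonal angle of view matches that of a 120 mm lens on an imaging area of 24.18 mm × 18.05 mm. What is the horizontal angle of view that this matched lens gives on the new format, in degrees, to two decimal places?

11.22°

Sensor diagonal = √(24.18² + 18.05²) = √910.4749 ≈ 30.1741 mm.
Sensor diagonal = √(50.9² + 40.64²) = √4242.4196 ≈ 65.1339 mm.
Equal diagonal AOV ⇒ f₂ = f₁ · 65.1339/30.1741 = 120 × 2.15860 ≈ 259.0324 mm.
Horizontal AOV on the new format = 2·arctan(50.9 / (2 × 259.0324)) = 2·arctan(0.09825) ≈ 11.2226°.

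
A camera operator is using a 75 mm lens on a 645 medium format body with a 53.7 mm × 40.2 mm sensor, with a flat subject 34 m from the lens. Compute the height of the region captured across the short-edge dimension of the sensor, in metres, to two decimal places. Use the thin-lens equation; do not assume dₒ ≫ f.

18.18 m

dₒ: 34 m = 34000 mm.
Similar triangles through the lens centre give W/dₒ = h/dᵢ; with 1/f = 1/dₒ + 1/dᵢ this gives W = h·(dₒ − f)/f.
W = 40.2 mm × (34000 − 75) / 75 = 40.2 × 452.3333 ≈ 18183.800 mm = 18.1838 m.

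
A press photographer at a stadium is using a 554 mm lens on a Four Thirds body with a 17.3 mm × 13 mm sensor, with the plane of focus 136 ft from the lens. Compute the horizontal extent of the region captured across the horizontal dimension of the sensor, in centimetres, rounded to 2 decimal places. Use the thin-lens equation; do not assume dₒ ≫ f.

127.72 cm

dₒ: 136 ft × 304.8 mm/ft = 41452.80 mm.
Similar triangles through the lens centre give W/dₒ = w/dᵢ; with 1/f = 1/dₒ + 1/dᵢ this gives W = w·(dₒ − f)/f.
W = 17.3 mm × (41452.8 − 554) / 554 = 17.3 × 73.8245 ≈ 1277.165 mm = 127.716 cm.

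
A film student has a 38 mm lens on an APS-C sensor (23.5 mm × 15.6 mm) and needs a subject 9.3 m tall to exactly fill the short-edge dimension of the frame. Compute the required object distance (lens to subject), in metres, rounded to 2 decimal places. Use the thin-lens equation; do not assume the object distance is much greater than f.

W: 9.3 m = 9300 mm.
Magnification m = h/W = dᵢ/dₒ; combined with 1/f = 1/dₒ + 1/dᵢ this gives dₒ = f·(1 + W/h).
dₒ = 38 mm × (1 + 9300/15.6) = 38 × 597.1538 ≈ 22691.846 mm = 22.6918 m.

22.69 m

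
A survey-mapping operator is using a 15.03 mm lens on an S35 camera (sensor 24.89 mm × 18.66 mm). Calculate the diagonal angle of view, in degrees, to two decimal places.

91.96°

Sensor diagonal = √(24.89² + 18.66²) = √967.7077 ≈ 31.1080 mm.
Angle of view α = 2·arctan(d/2f) with d = 31.1080 mm and f = 15.03 mm.
d/2f = 1.03486; arctan(1.03486) ≈ 45.9816°, so α ≈ 91.9631°.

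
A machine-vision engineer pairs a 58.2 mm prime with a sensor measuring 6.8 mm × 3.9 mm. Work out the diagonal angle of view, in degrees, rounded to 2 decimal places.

7.71°

Sensor diagonal = √(6.8² + 3.9²) = √61.4500 ≈ 7.8390 mm.
Angle of view α = 2·arctan(d/2f) with d = 7.8390 mm and f = 58.2 mm.
d/2f = 0.06735; arctan(0.06735) ≈ 3.8528°, so α ≈ 7.7056°.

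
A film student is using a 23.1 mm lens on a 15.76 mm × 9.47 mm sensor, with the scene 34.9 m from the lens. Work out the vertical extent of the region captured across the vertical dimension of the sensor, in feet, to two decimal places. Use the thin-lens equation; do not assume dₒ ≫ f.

dₒ: 34.9 m = 34900 mm.
Similar triangles through the lens centre give W/dₒ = h/dᵢ; with 1/f = 1/dₒ + 1/dᵢ this gives W = h·(dₒ − f)/f.
W = 9.47 mm × (34900 − 23.1) / 23.1 = 9.47 × 1509.8225 ≈ 14298.019 mm = 14298.019/304.8 ft = 46.9095 ft.

46.91 ft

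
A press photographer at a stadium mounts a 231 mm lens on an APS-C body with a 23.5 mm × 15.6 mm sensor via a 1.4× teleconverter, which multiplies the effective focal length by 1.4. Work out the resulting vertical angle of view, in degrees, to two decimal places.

Effective focal length f = 231 × 1.4 = 323.4 mm.
α = 2·arctan(15.6 / (2 × 323.4)) = 2·arctan(0.02412) ≈ 2.7633°.

2.76°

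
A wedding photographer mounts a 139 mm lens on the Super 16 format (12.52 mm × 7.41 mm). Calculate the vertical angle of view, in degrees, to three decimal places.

3.054°

Angle of view α = 2·arctan(h/2f) with h = 7.41 mm and f = 139 mm.
h/2f = 0.02665; arctan(0.02665) ≈ 1.5268°, so α ≈ 3.0537°.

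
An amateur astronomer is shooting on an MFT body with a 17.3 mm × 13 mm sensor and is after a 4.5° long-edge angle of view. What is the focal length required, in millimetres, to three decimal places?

220.157 mm

From α = 2·arctan(w/2f) we get f = w / (2·tan(α/2)).
With w = 17.3 mm and α/2 = 2.25°, tan(α/2) ≈ 0.03929, so f ≈ 17.3 / 0.07858 ≈ 220.1572 mm.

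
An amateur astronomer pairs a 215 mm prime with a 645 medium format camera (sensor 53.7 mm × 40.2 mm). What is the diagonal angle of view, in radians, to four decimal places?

0.3095 rad

Sensor diagonal = √(53.7² + 40.2²) = √4499.7300 ≈ 67.0800 mm.
Angle of view α = 2·arctan(d/2f) with d = 67.0800 mm and f = 215 mm.
d/2f = 0.15600; arctan(0.15600) ≈ 0.1548 rad, so α ≈ 0.3095 rad.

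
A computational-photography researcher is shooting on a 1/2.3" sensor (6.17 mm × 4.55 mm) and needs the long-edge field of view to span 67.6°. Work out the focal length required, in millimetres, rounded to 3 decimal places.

4.608 mm

From α = 2·arctan(w/2f) we get f = w / (2·tan(α/2)).
With w = 6.17 mm and α/2 = 33.8°, tan(α/2) ≈ 0.66944, so f ≈ 6.17 / 1.33888 ≈ 4.6083 mm.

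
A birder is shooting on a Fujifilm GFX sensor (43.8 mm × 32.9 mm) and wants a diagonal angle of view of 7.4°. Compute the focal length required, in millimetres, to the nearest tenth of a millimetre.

423.6 mm

Sensor diagonal = √(43.8² + 32.9²) = √3000.8500 ≈ 54.7800 mm.
From α = 2·arctan(d/2f) we get f = d / (2·tan(α/2)).
With d = 54.7800 mm and α/2 = 3.7°, tan(α/2) ≈ 0.06467, so f ≈ 54.7800 / 0.12933 ≈ 423.5540 mm.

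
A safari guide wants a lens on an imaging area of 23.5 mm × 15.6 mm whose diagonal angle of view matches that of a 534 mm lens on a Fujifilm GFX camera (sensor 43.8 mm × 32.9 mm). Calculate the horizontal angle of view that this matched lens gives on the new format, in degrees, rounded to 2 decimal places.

4.89°

Sensor diagonal = √(43.8² + 32.9²) = √3000.8500 ≈ 54.7800 mm.
Sensor diagonal = √(23.5² + 15.6²) = √795.6100 ≈ 28.2066 mm.
Equal diagonal AOV ⇒ f₂ = f₁ · 28.2066/54.7800 = 534 × 0.51491 ≈ 274.9598 mm.
Horizontal AOV on the new format = 2·arctan(23.5 / (2 × 274.9598)) = 2·arctan(0.04273) ≈ 4.8939°.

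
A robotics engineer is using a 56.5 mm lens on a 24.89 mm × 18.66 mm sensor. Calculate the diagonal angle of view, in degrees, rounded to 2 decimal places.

30.78°

Sensor diagonal = √(24.89² + 18.66²) = √967.7077 ≈ 31.1080 mm.
Angle of view α = 2·arctan(d/2f) with d = 31.1080 mm and f = 56.5 mm.
d/2f = 0.27529; arctan(0.27529) ≈ 15.3918°, so α ≈ 30.7836°.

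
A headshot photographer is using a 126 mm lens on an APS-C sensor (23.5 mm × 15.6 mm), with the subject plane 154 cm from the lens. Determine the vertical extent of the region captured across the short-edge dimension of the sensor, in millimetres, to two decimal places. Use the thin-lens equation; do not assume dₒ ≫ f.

dₒ: 154 cm = 1540 mm.
Similar triangles through the lens centre give W/dₒ = h/dᵢ; with 1/f = 1/dₒ + 1/dᵢ this gives W = h·(dₒ − f)/f.
W = 15.6 mm × (1540 − 126) / 126 = 15.6 × 11.2222 ≈ 175.067 mm.

175.07 mm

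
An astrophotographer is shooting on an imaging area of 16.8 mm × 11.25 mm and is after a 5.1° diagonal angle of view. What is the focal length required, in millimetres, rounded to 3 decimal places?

Sensor diagonal = √(16.8² + 11.25²) = √408.8025 ≈ 20.2189 mm.
From α = 2·arctan(d/2f) we get f = d / (2·tan(α/2)).
With d = 20.2189 mm and α/2 = 2.55°, tan(α/2) ≈ 0.04454, so f ≈ 20.2189 / 0.08907 ≈ 226.9982 mm.

226.998 mm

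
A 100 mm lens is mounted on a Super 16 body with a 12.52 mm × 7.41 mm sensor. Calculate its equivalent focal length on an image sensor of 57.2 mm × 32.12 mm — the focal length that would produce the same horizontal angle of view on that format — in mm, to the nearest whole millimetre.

457 mm

Equal angle of view means equal width/f ratio, so f₂ = f₁ · (width₂/width₁) = 100 × 57.2/12.52.
f₂ = 100 × 4.56869 ≈ 456.869 mm.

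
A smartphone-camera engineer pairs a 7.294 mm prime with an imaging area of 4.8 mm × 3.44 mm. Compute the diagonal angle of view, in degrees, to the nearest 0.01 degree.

Sensor diagonal = √(4.8² + 3.44²) = √34.8736 ≈ 5.9054 mm.
Angle of view α = 2·arctan(d/2f) with d = 5.9054 mm and f = 7.294 mm.
d/2f = 0.40481; arctan(0.40481) ≈ 22.0387°, so α ≈ 44.0773°.

44.08°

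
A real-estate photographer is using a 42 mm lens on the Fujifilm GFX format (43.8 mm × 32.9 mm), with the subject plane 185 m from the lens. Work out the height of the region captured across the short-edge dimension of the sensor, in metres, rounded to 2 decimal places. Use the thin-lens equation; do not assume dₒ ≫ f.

144.88 m

dₒ: 185 m = 185000 mm.
Similar triangles through the lens centre give W/dₒ = h/dᵢ; with 1/f = 1/dₒ + 1/dᵢ this gives W = h·(dₒ − f)/f.
W = 32.9 mm × (185000 − 42) / 42 = 32.9 × 4403.7619 ≈ 144883.767 mm = 144.884 m.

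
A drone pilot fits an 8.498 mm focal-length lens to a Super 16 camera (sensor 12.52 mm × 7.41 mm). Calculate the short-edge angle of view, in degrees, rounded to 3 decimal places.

47.113°

Angle of view α = 2·arctan(h/2f) with h = 7.41 mm and f = 8.498 mm.
h/2f = 0.43598; arctan(0.43598) ≈ 23.5565°, so α ≈ 47.1130°.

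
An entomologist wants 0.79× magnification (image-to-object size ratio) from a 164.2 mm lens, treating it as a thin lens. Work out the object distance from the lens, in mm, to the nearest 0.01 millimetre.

372.05 mm

With m = dᵢ/dₒ and 1/f = 1/dₒ + 1/dᵢ, substituting dᵢ = m·dₒ gives 1/f = (1 + 1/m)/dₒ, hence dₒ = f·(1 + 1/m).
dₒ = 164.2 × (1 + 1/0.79) = 164.2 × 2.26582 ≈ 372.048 mm.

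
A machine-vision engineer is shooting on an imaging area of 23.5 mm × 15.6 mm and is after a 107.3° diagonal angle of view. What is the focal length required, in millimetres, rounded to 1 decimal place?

10.4 mm

Sensor diagonal = √(23.5² + 15.6²) = √795.6100 ≈ 28.2066 mm.
From α = 2·arctan(d/2f) we get f = d / (2·tan(α/2)).
With d = 28.2066 mm and α/2 = 53.65°, tan(α/2) ≈ 1.35885, so f ≈ 28.2066 / 2.71770 ≈ 10.3788 mm.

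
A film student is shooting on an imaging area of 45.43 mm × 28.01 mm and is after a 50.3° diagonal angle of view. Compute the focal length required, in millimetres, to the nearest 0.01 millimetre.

Sensor diagonal = √(45.43² + 28.01²) = √2848.4450 ≈ 53.3708 mm.
From α = 2·arctan(d/2f) we get f = d / (2·tan(α/2)).
With d = 53.3708 mm and α/2 = 25.15°, tan(α/2) ≈ 0.46950, so f ≈ 53.3708 / 0.93900 ≈ 56.8381 mm.

56.84 mm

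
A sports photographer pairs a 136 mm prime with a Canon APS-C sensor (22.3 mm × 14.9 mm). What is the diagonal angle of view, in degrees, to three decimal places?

Sensor diagonal = √(22.3² + 14.9²) = √719.3000 ≈ 26.8198 mm.
Angle of view α = 2·arctan(d/2f) with d = 26.8198 mm and f = 136 mm.
d/2f = 0.09860; arctan(0.09860) ≈ 5.6313°, so α ≈ 11.2626°.

11.263°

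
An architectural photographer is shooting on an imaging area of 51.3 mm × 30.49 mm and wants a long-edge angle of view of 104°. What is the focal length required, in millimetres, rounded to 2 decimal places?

20.04 mm

From α = 2·arctan(w/2f) we get f = w / (2·tan(α/2)).
With w = 51.3 mm and α/2 = 52°, tan(α/2) ≈ 1.27994, so f ≈ 51.3 / 2.55988 ≈ 20.0400 mm.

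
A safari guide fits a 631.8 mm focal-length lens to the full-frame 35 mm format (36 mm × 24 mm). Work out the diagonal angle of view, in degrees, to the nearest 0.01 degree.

3.92°

Sensor diagonal = √(36² + 24²) = √1872.0000 ≈ 43.2666 mm.
Angle of view α = 2·arctan(d/2f) with d = 43.2666 mm and f = 631.8 mm.
d/2f = 0.03424; arctan(0.03424) ≈ 1.9611°, so α ≈ 3.9222°.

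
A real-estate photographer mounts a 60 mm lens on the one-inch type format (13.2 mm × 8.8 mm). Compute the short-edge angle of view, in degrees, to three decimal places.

Angle of view α = 2·arctan(h/2f) with h = 8.8 mm and f = 60 mm.
h/2f = 0.07333; arctan(0.07333) ≈ 4.1942°, so α ≈ 8.3884°.

8.388°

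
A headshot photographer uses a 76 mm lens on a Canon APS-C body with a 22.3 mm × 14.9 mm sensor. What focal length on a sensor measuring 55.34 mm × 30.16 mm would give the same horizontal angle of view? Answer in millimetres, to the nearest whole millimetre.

189 mm

Equal angle of view means equal width/f ratio, so f₂ = f₁ · (width₂/width₁) = 76 × 55.34/22.3.
f₂ = 76 × 2.48161 ≈ 188.603 mm.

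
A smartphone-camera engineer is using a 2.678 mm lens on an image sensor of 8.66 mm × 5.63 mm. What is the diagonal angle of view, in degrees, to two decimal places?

Sensor diagonal = √(8.66² + 5.63²) = √106.6925 ≈ 10.3292 mm.
Angle of view α = 2·arctan(d/2f) with d = 10.3292 mm and f = 2.678 mm.
d/2f = 1.92853; arctan(1.92853) ≈ 62.5919°, so α ≈ 125.1838°.

125.18°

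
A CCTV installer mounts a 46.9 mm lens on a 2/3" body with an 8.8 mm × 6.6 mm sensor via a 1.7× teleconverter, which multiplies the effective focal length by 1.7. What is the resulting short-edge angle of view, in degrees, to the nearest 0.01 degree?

4.74°

Effective focal length f = 46.9 × 1.7 = 79.73 mm.
α = 2·arctan(6.6 / (2 × 79.73)) = 2·arctan(0.04139) ≈ 4.7402°.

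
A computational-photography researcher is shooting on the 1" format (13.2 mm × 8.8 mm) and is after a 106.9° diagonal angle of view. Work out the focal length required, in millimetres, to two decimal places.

Sensor diagonal = √(13.2² + 8.8²) = √251.6800 ≈ 15.8644 mm.
From α = 2·arctan(d/2f) we get f = d / (2·tan(α/2)).
With d = 15.8644 mm and α/2 = 53.45°, tan(α/2) ≈ 1.34896, so f ≈ 15.8644 / 2.69792 ≈ 5.8802 mm.

5.88 mm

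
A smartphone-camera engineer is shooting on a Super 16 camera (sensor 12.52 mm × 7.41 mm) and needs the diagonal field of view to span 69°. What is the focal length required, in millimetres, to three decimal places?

10.584 mm

Sensor diagonal = √(12.52² + 7.41²) = √211.6585 ≈ 14.5485 mm.
From α = 2·arctan(d/2f) we get f = d / (2·tan(α/2)).
With d = 14.5485 mm and α/2 = 34.5°, tan(α/2) ≈ 0.68728, so f ≈ 14.5485 / 1.37456 ≈ 10.5841 mm.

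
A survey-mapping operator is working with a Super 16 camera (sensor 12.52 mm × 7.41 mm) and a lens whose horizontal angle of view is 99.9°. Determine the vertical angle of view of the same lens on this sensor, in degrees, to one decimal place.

From the horizontal AOV: f = 12.52 / (2·tan(49.95°)) = 12.52 / 2.37929 ≈ 5.2621 mm.
Vertical AOV = 2·arctan(7.41 / (2 × 5.2621)) = 2·arctan(0.70409) ≈ 70.2983°.

70.3°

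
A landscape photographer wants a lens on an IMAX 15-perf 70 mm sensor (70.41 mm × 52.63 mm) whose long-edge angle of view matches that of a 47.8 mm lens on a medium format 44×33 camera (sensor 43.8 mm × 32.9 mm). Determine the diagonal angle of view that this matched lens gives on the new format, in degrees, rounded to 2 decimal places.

59.54°

Equal long-edge AOV ⇒ f₂ = f₁ · 70.41/43.8 = 47.8 × 1.60753 ≈ 76.8401 mm.
Sensor diagonal = √(70.41² + 52.63²) = √7727.4850 ≈ 87.9061 mm.
Diagonal AOV on the new format = 2·arctan(87.9061 / (2 × 76.8401)) = 2·arctan(0.57201) ≈ 59.5397°.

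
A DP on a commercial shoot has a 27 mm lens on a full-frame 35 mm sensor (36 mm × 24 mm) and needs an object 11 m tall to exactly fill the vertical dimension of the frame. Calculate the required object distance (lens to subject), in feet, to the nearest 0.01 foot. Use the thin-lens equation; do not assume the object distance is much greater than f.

40.69 ft

W: 11 m = 11000 mm.
Magnification m = h/W = dᵢ/dₒ; combined with 1/f = 1/dₒ + 1/dᵢ this gives dₒ = f·(1 + W/h).
dₒ = 27 mm × (1 + 11000/24) = 27 × 459.3333 ≈ 12402.000 mm = 12402.000/304.8 ft = 40.689 ft.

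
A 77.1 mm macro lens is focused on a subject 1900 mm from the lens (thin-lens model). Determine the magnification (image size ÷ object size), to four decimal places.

0.0423×

Thin lens: 1/f = 1/dₒ + 1/dᵢ → 1/dᵢ = 1/77.1 − 1/1900 = 0.0124439 mm⁻¹, so dᵢ ≈ 80.3610 mm.
Magnification m = dᵢ/dₒ = 80.3610/1900 ≈ 0.04230.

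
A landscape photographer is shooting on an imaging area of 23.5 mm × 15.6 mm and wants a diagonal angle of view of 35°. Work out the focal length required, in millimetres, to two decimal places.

Sensor diagonal = √(23.5² + 15.6²) = √795.6100 ≈ 28.2066 mm.
From α = 2·arctan(d/2f) we get f = d / (2·tan(α/2)).
With d = 28.2066 mm and α/2 = 17.5°, tan(α/2) ≈ 0.31530, so f ≈ 28.2066 / 0.63060 ≈ 44.7299 mm.

44.73 mm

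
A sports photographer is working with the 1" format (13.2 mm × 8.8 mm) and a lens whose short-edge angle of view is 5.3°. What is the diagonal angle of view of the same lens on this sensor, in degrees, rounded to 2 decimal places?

From the short-edge AOV: f = 8.8 / (2·tan(2.65°)) = 8.8 / 0.09257 ≈ 95.0648 mm.
Sensor diagonal = √(13.2² + 8.8²) = √251.6800 ≈ 15.8644 mm.
Diagonal AOV = 2·arctan(15.8644 / (2 × 95.0648)) = 2·arctan(0.08344) ≈ 9.5394°.

9.54°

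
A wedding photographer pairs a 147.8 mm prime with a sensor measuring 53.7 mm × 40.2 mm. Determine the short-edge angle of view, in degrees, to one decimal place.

15.5°

Angle of view α = 2·arctan(h/2f) with h = 40.2 mm and f = 147.8 mm.
h/2f = 0.13599; arctan(0.13599) ≈ 7.7444°, so α ≈ 15.4888°.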